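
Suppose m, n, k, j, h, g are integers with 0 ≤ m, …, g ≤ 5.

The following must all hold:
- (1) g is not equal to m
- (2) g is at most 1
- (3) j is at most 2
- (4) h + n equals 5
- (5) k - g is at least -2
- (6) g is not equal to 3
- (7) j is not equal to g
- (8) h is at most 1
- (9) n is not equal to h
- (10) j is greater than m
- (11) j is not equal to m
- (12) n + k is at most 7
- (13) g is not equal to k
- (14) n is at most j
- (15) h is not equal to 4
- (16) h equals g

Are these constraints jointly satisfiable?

Unsatisfiable

From constraint 8: h ≤ 1. From constraints 3 and 14: n ≤ j ≤ 2. Hence h + n ≤ 3. But constraint 4 requires h + n = 5, and 5 > 3. Contradiction.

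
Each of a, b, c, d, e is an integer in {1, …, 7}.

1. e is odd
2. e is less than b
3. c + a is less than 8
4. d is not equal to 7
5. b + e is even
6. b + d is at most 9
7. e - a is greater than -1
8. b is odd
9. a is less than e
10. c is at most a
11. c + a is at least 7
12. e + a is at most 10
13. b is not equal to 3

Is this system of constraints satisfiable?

Setting (a, b, c, d, e) = (4, 7, 3, 1, 5) satisfies everything: constraint 3: c + a = 7; constraint 6: b + d = 8, and the others follow.

Satisfiable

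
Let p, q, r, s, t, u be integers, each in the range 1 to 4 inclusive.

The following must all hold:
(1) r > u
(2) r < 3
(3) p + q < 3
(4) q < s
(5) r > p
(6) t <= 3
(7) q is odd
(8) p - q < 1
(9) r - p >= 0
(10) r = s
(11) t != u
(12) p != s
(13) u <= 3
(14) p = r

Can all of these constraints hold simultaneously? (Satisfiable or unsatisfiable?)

From constraints 10 and 14, p = r = s, so p = s. But constraint 12 says p ≠ s. Contradiction.

Unsatisfiable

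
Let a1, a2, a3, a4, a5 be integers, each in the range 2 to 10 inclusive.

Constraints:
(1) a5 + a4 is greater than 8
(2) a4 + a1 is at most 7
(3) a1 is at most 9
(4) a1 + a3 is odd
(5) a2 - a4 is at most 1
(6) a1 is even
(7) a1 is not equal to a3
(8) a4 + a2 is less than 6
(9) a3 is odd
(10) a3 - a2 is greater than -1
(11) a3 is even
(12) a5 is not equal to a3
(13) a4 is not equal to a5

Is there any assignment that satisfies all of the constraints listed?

Constraint 6 makes a1 even and constraint 11 makes a3 even, so a1 + a3 must be even. Constraint 4 says a1 + a3 is odd — contradiction.

Unsatisfiable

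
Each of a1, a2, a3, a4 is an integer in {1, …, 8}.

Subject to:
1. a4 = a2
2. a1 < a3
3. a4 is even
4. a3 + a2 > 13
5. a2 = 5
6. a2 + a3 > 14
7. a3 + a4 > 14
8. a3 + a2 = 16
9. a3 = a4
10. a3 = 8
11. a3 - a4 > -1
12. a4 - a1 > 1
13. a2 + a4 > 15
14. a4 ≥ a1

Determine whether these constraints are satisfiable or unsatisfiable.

Constraint 10 fixes a3 = 8 and constraint 5 fixes a2 = 5. Constraints 1 and 9 give a3 = a4 = a2, so a3 = a2. But 8 ≠ 5 — contradiction.

Unsatisfiable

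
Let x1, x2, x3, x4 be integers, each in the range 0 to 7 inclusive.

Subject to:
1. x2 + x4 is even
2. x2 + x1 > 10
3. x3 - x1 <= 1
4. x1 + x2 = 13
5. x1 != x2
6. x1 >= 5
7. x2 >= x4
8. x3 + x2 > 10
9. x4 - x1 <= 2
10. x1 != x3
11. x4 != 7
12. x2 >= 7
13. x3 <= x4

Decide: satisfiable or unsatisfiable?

Satisfiable

Take x1 = 6, x2 = 7, x3 = 5, x4 = 5. Then constraint 2: x2 + x1 = 13; constraint 3: x3 - x1 = -1; constraint 4: x1 + x2 = 13, and every other listed constraint is also met.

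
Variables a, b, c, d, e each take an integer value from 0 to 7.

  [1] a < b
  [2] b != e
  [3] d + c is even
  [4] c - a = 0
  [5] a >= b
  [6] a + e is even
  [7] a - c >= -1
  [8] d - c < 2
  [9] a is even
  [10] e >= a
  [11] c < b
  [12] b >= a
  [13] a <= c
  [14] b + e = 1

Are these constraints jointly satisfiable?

Constraints 5, 11, and 13 give b ≤ a, a ≤ c, c < b. Chaining: b ≤ a ≤ c < b, which forces b < b — impossible.

Unsatisfiable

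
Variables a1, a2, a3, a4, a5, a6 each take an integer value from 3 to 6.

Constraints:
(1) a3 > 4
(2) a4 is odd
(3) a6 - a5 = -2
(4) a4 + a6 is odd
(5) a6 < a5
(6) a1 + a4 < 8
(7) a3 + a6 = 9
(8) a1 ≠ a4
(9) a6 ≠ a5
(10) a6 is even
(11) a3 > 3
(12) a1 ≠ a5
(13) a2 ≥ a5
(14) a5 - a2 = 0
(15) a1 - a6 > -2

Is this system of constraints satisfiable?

Satisfiable

One satisfying assignment is a1 = 4, a2 = 6, a3 = 5, a4 = 3, a5 = 6, a6 = 4.
For the less obvious constraints — constraint 3: a6 - a5 = -2; constraint 6: a1 + a4 = 7 — and the others hold by inspection.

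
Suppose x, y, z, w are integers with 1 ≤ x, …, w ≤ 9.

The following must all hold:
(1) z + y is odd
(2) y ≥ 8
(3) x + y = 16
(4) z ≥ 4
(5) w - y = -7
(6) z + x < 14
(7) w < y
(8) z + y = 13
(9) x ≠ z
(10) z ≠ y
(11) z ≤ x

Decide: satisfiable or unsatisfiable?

Satisfiable

The assignment x = 8, y = 8, z = 5, w = 1 works:
  constraint 3 holds since x + y = 16.
  constraint 5 holds since w - y = -7.
The rest check out directly.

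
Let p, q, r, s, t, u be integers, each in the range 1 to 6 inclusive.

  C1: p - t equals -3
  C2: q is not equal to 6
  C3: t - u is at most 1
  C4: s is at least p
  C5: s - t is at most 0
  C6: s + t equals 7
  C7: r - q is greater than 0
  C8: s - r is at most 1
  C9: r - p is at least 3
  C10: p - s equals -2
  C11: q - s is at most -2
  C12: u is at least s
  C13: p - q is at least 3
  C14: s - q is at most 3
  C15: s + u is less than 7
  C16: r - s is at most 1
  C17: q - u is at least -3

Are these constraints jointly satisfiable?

Unsatisfiable

Constraints 3, 5, 9, 13, 16, and 17 give s − r ≥ -1, r − p ≥ 3, p − q ≥ 3, q − u ≥ -3, u − t ≥ -1, t − s ≥ 0.
Adding all 6 inequalities: the left sides telescope to 0, and the right sides sum to (-1) + 3 + 3 + (-3) + (-1) + 0 = 1. So 0 ≥ 1, which is false.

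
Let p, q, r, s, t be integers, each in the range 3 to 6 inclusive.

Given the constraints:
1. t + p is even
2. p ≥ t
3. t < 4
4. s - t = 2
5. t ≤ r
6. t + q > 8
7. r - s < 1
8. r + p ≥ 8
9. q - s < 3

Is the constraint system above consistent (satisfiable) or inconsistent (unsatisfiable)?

Take p = 3, q = 6, r = 5, s = 5, t = 3. Then constraint 4: s - t = 2; constraint 6: t + q = 9, and every other listed constraint is also met.

Satisfiable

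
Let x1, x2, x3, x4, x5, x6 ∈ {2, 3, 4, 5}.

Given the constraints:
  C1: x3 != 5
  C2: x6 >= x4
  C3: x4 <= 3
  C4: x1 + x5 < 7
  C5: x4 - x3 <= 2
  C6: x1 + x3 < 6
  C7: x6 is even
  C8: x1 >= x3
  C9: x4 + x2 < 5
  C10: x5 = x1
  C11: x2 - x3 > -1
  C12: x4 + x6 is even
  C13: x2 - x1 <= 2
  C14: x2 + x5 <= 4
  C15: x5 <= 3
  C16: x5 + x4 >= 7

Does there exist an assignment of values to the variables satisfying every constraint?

From constraint 15: x5 ≤ 3. From constraint 3: x4 ≤ 3. Hence x5 + x4 ≤ 6. But constraint 16 requires x5 + x4 ≥ 7, and 7 > 6. Contradiction.

Unsatisfiable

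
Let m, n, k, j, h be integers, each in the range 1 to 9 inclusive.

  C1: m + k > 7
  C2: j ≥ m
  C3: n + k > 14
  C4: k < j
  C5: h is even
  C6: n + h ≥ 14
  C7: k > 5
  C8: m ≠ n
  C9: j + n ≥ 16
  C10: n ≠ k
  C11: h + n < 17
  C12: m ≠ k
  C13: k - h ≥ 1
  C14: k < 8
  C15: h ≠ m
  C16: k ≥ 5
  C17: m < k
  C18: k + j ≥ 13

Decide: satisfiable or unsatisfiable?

Satisfiable

One satisfying assignment is m = 3, n = 8, k = 7, j = 8, h = 6.
For the less obvious constraints — constraint 1: m + k = 10; constraint 3: n + k = 15 — and the others hold by inspection.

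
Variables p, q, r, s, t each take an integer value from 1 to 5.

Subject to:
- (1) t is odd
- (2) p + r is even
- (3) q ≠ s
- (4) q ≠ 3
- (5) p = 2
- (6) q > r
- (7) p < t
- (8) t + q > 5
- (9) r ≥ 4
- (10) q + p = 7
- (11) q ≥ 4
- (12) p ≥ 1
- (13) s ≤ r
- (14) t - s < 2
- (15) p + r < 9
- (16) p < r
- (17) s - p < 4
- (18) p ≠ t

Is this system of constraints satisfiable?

Satisfiable

Try p = 2, q = 5, r = 4, s = 4, t = 3.
Check constraint 8: t + q = 8; constraint 10: q + p = 7; constraint 14: t - s = -1. The remaining constraints are straightforward to verify.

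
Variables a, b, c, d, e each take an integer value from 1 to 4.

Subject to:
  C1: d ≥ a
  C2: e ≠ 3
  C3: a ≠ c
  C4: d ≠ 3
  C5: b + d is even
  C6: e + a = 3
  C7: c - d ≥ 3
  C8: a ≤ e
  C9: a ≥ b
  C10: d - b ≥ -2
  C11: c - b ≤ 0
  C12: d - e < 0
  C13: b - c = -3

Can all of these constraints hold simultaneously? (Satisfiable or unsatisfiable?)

Unsatisfiable

Constraints 7, 10, and 11 give d − b ≥ -2, b − c ≥ 0, c − d ≥ 3.
Adding all 3 inequalities: the left sides telescope to 0, and the right sides sum to (-2) + 0 + 3 = 1. So 0 ≥ 1, which is false.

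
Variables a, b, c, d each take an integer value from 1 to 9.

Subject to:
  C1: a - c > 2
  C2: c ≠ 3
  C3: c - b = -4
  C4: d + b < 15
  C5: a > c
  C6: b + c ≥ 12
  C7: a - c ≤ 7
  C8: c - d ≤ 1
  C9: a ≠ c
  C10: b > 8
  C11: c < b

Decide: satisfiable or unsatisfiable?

Satisfiable

The assignment a = 9, b = 9, c = 5, d = 4 works:
  constraint 1 holds since a - c = 4.
  constraint 3 holds since c - b = -4.
  constraint 4 holds since d + b = 13.
The rest check out directly.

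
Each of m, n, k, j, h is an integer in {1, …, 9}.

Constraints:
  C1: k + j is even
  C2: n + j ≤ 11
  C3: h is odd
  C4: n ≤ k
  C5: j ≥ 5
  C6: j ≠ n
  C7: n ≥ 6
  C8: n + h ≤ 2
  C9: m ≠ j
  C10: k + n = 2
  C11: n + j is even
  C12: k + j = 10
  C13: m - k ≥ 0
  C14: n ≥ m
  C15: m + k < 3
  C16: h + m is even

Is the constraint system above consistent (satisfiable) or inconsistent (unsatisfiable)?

Unsatisfiable

From constraints 4 and 7: k ≥ n ≥ 6. From constraint 5: j ≥ 5. Hence k + j ≥ 11. But constraint 12 requires k + j = 10, and 10 < 11. Contradiction.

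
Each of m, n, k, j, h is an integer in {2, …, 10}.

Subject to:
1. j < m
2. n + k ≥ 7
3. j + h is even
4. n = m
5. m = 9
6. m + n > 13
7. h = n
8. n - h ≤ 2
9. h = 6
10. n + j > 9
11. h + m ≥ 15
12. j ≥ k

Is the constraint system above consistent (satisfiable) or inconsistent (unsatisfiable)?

Unsatisfiable

Constraint 9 fixes h = 6 and constraint 5 fixes m = 9. Constraints 4 and 7 give h = n = m, so h = m. But 6 ≠ 9 — contradiction.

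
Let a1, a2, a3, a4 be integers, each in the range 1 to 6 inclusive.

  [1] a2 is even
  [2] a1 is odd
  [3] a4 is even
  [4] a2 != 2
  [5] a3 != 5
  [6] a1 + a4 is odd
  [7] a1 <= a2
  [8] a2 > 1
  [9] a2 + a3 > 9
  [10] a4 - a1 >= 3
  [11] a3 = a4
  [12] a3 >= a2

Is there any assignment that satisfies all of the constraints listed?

Setting (a1, a2, a3, a4) = (3, 6, 6, 6) satisfies everything: constraint 9: a2 + a3 = 12; constraint 10: a4 - a1 = 3, and the others follow.

Satisfiable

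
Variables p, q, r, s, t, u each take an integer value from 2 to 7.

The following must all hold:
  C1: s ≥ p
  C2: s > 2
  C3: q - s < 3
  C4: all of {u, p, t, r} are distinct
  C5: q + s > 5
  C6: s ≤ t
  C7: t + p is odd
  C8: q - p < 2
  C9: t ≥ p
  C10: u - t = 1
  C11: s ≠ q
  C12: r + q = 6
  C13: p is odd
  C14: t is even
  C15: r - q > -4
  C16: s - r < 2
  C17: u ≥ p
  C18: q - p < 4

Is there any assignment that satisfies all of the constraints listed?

Try p = 3, q = 4, r = 2, s = 3, t = 4, u = 5.
Check constraint 3: q - s = 1; constraint 5: q + s = 7. The remaining constraints are straightforward to verify.

Satisfiable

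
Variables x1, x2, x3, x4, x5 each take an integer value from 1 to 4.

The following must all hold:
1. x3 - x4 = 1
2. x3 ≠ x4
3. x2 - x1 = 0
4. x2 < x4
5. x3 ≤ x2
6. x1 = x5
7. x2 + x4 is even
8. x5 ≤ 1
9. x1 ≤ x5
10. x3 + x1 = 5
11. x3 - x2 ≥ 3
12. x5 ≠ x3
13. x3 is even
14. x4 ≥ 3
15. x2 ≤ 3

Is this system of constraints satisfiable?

Unsatisfiable

From constraints 5 and 15: x3 ≤ x2 ≤ 3. From constraints 8 and 9: x1 ≤ x5 ≤ 1. Hence x3 + x1 ≤ 4. But constraint 10 requires x3 + x1 = 5, and 5 > 4. Contradiction.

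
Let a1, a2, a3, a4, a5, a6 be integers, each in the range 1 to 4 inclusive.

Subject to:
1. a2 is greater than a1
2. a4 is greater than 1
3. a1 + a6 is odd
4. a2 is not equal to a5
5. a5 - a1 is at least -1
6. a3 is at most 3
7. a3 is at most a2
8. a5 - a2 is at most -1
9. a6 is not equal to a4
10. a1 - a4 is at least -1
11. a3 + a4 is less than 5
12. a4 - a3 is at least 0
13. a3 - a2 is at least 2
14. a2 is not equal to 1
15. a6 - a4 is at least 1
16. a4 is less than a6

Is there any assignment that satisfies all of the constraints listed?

Constraints 5, 8, 10, 12, and 13 give a2 − a5 ≥ 1, a5 − a1 ≥ -1, a1 − a4 ≥ -1, a4 − a3 ≥ 0, a3 − a2 ≥ 2.
Adding all 5 inequalities: the left sides telescope to 0, and the right sides sum to 1 + (-1) + (-1) + 0 + 2 = 1. So 0 ≥ 1, which is false.

Unsatisfiable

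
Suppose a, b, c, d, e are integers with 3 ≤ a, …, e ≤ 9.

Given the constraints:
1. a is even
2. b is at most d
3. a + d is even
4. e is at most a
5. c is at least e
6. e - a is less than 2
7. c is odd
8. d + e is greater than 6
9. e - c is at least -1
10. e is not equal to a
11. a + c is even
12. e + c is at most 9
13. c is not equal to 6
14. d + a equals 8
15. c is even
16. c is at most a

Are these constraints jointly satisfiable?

Unsatisfiable

Constraint 1 makes a even and constraint 7 makes c odd, so a + c must be odd. Constraint 11 says a + c is even — contradiction.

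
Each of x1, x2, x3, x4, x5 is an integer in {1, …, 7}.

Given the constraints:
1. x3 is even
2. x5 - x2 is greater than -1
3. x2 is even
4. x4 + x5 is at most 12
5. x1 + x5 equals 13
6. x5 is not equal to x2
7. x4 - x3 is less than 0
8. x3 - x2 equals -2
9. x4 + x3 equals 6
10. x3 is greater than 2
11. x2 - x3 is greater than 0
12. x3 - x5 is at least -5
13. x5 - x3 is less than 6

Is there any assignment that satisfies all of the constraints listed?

Satisfiable

Take x1 = 6, x2 = 6, x3 = 4, x4 = 2, x5 = 7. Then constraint 2: x5 - x2 = 1; constraint 4: x4 + x5 = 9, and every other listed constraint is also met.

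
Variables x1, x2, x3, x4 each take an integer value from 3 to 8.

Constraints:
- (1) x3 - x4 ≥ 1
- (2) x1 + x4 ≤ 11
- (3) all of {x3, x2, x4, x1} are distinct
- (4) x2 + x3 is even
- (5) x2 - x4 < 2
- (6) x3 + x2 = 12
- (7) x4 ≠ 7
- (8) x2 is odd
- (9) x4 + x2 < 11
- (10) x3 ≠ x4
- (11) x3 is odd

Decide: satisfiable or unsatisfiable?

Try x1 = 6, x2 = 5, x3 = 7, x4 = 4.
Check constraint 1: x3 - x4 = 3; constraint 2: x1 + x4 = 10. The remaining constraints are straightforward to verify.

Satisfiable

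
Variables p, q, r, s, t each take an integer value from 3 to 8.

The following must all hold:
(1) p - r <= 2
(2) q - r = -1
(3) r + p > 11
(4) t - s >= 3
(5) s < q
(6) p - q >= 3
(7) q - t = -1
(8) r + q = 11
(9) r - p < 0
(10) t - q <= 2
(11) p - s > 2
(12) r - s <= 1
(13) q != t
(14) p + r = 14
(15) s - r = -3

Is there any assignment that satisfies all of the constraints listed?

Unsatisfiable

Constraints 1, 4, 6, 10, and 12 give p − q ≥ 3, q − t ≥ -2, t − s ≥ 3, s − r ≥ -1, r − p ≥ -2.
Adding all 5 inequalities: the left sides telescope to 0, and the right sides sum to 3 + (-2) + 3 + (-1) + (-2) = 1. So 0 ≥ 1, which is false.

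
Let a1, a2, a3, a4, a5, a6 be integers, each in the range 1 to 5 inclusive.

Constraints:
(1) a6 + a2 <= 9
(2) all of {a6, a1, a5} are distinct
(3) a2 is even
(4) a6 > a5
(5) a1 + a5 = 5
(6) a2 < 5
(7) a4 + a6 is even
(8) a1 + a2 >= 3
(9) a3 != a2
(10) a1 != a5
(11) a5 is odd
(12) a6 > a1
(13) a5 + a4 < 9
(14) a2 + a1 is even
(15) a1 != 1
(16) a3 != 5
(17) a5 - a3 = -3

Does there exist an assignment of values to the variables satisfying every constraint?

The assignment a1 = 4, a2 = 2, a3 = 4, a4 = 5, a5 = 1, a6 = 5 works:
  constraint 1 holds since a6 + a2 = 7.
  constraint 5 holds since a1 + a5 = 5.
The rest check out directly.

Satisfiable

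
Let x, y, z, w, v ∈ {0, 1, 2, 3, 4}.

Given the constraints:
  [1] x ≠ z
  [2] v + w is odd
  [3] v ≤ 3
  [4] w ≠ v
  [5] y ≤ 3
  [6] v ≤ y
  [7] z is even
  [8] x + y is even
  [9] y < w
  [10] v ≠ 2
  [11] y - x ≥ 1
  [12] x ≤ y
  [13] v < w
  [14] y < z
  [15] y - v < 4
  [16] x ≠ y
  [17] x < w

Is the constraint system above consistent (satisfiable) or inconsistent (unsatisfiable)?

Satisfiable

Take x = 0, y = 2, z = 4, w = 3, v = 0. Then constraint 2: v + w = 3 is odd; constraint 11: y - x = 2; constraint 15: y - v = 2, and every other listed constraint is also met.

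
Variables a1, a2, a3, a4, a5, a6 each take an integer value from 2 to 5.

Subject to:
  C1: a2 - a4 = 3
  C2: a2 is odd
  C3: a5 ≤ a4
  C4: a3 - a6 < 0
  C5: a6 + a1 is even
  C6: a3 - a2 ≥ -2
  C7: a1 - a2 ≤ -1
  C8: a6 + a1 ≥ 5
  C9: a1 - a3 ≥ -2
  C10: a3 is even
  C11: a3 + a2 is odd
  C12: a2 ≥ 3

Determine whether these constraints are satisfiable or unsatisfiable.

Satisfiable

Try a1 = 3, a2 = 5, a3 = 4, a4 = 2, a5 = 2, a6 = 5.
Check constraint 1: a2 - a4 = 3; constraint 4: a3 - a6 = -1. The remaining constraints are straightforward to verify.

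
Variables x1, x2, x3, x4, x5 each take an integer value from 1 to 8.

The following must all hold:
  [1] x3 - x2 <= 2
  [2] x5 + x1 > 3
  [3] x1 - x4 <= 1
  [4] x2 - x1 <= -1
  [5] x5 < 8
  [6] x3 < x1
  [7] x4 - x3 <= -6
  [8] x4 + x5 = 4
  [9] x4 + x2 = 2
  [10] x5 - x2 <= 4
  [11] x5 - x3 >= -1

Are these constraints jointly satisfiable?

Constraints 3, 4, 7, 10, and 11 give x2 − x5 ≥ -4, x5 − x3 ≥ -1, x3 − x4 ≥ 6, x4 − x1 ≥ -1, x1 − x2 ≥ 1.
Adding all 5 inequalities: the left sides telescope to 0, and the right sides sum to (-4) + (-1) + 6 + (-1) + 1 = 1. So 0 ≥ 1, which is false.

Unsatisfiable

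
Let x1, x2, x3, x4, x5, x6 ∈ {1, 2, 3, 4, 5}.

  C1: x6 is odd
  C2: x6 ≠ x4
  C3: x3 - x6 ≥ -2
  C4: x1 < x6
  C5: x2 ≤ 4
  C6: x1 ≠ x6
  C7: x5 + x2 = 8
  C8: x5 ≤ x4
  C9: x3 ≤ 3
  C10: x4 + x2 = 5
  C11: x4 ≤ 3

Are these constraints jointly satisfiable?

From constraints 8 and 11: x5 ≤ x4 ≤ 3. From constraint 5: x2 ≤ 4. Hence x5 + x2 ≤ 7. But constraint 7 requires x5 + x2 = 8, and 8 > 7. Contradiction.

Unsatisfiable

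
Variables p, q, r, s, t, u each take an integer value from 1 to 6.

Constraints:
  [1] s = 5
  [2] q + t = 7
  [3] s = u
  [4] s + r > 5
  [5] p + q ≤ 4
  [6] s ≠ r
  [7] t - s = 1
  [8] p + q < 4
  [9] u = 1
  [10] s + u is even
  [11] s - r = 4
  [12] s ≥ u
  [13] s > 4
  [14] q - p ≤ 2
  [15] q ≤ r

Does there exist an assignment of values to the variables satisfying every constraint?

Constraint 1 fixes s = 5 and constraint 9 fixes u = 1, but constraint 3 requires s = u. Since 5 ≠ 1, contradiction.

Unsatisfiable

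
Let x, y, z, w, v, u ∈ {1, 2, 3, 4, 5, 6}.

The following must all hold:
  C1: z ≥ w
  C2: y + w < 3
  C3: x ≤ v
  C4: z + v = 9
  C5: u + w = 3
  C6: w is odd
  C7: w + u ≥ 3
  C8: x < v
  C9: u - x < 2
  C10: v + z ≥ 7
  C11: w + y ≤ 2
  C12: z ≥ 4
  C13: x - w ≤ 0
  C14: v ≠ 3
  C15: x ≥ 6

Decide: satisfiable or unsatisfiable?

Unsatisfiable

From constraint 12: z ≥ 4. From constraints 3 and 15: v ≥ x ≥ 6. Hence z + v ≥ 10. But constraint 4 requires z + v = 9, and 9 < 10. Contradiction.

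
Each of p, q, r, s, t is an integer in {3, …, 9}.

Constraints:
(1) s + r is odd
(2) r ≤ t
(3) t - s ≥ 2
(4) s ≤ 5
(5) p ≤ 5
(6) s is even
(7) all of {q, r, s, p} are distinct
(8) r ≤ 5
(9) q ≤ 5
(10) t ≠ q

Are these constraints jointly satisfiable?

Unsatisfiable

Constraints 4, 5, 8, and 9 confine each of q, r, s, p to the 3 values {3, …, 5} (the domain already gives each ≥ 3).
Constraint 7 requires all 4 of them to be distinct, but only 3 values are available — impossible by the pigeonhole principle.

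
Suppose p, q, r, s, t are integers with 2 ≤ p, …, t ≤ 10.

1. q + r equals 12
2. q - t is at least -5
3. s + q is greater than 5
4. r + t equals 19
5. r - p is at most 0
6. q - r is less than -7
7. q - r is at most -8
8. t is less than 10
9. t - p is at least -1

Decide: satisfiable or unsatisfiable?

Constraints 2, 5, 7, and 9 give q − t ≥ -5, t − p ≥ -1, p − r ≥ 0, r − q ≥ 8.
Adding all 4 inequalities: the left sides telescope to 0, and the right sides sum to (-5) + (-1) + 0 + 8 = 2. So 0 ≥ 2, which is false.

Unsatisfiable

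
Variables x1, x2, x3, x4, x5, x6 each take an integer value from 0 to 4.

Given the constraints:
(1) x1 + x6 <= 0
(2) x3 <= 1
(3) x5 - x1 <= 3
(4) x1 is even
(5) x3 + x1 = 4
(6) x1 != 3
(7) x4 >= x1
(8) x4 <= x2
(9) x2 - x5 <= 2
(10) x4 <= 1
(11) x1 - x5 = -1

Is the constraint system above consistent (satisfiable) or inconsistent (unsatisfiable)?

Unsatisfiable

From constraint 2: x3 ≤ 1. From constraints 7 and 10: x1 ≤ x4 ≤ 1. Hence x3 + x1 ≤ 2. But constraint 5 requires x3 + x1 = 4, and 4 > 2. Contradiction.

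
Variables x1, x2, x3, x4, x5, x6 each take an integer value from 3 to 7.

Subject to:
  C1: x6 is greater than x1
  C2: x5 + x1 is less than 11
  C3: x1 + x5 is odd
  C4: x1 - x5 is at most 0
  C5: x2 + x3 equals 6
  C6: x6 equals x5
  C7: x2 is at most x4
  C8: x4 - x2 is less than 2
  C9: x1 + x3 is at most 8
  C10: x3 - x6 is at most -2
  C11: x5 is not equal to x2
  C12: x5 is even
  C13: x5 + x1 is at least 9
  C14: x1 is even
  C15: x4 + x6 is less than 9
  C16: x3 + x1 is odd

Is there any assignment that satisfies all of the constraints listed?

Constraint 14 makes x1 even and constraint 12 makes x5 even, so x1 + x5 must be even. Constraint 3 says x1 + x5 is odd — contradiction.

Unsatisfiable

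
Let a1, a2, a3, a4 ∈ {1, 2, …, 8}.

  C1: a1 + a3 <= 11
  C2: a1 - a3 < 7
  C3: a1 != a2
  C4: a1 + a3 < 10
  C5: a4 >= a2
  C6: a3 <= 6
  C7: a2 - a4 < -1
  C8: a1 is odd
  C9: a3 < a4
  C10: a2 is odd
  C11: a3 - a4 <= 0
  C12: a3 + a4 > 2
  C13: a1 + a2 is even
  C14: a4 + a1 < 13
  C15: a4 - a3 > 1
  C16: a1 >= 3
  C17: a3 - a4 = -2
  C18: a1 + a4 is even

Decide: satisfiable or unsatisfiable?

Satisfiable

The assignment a1 = 7, a2 = 1, a3 = 1, a4 = 3 works:
  constraint 1 holds since a1 + a3 = 8.
  constraint 2 holds since a1 - a3 = 6.
The rest check out directly.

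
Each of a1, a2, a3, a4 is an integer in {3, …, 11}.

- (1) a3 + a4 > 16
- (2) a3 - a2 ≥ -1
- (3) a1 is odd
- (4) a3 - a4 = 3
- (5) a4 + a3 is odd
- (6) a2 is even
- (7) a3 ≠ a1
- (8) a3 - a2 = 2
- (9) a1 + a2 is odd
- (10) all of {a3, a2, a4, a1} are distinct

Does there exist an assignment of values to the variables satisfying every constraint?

The assignment a1 = 3, a2 = 8, a3 = 10, a4 = 7 works:
  constraint 1 holds since a3 + a4 = 17.
  constraint 2 holds since a3 - a2 = 2.
  constraint 4 holds since a3 - a4 = 3.
The rest check out directly.

Satisfiable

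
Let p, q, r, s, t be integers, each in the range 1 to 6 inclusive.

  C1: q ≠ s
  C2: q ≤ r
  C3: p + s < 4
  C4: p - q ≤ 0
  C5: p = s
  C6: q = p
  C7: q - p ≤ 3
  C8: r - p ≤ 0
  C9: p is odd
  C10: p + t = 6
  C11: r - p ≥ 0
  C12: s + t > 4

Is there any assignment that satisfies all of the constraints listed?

Unsatisfiable

From constraints 5 and 6, q = p = s, so q = s. But constraint 1 says q ≠ s. Contradiction.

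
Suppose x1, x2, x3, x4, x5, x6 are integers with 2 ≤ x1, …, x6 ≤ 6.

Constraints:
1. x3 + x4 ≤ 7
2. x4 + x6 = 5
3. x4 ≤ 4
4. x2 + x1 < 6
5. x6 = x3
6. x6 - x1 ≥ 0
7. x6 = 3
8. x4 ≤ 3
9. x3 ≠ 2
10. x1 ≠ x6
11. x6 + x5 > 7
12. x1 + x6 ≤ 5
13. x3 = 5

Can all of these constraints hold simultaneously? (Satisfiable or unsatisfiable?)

Constraint 7 fixes x6 = 3 and constraint 13 fixes x3 = 5, but constraint 5 requires x6 = x3. Since 3 ≠ 5, contradiction.

Unsatisfiable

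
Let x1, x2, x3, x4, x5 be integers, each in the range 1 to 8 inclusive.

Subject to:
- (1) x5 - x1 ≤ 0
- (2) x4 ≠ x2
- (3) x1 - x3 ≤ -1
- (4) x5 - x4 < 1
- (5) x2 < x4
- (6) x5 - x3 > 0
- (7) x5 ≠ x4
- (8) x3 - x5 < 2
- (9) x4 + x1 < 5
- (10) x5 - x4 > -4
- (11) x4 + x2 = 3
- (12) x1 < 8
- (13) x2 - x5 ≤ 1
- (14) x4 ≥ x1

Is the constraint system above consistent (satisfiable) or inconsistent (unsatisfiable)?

Constraints 1, 3, and 6 give x5 ≤ x1, x1 < x3, x3 < x5. Chaining: x5 ≤ x1 < x3 < x5, which forces x5 < x5 — impossible.

Unsatisfiable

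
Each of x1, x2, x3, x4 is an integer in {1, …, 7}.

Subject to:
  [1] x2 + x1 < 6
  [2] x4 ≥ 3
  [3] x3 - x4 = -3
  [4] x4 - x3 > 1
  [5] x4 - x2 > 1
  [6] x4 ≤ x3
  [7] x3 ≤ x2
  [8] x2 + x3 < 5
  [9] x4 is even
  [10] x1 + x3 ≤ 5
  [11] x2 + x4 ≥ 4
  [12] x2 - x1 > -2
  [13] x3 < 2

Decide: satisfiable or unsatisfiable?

From constraints 2 and 6: x3 ≥ x4 and x4 ≥ 3, so x3 ≥ 3. From constraint 13: x3 ≤ 1. But 1 < 3, so no value of x3 works.

Unsatisfiable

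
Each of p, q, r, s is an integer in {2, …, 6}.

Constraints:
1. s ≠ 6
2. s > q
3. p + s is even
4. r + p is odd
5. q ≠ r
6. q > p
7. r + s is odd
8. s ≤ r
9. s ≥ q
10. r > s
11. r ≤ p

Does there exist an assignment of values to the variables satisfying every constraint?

Unsatisfiable

Constraints 2, 6, 10, and 11 give p < q, q < s, s < r, r ≤ p. Chaining: p < q < s < r ≤ p, which forces p < p — impossible.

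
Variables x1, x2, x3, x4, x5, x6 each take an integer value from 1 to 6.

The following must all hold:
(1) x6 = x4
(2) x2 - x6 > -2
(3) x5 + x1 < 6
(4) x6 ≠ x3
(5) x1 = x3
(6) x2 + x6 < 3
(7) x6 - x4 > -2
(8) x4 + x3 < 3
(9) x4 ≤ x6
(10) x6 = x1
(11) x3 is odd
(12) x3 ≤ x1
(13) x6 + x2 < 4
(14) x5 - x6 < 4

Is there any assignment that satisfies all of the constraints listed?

From constraints 5 and 10, x6 = x1 = x3, so x6 = x3. But constraint 4 says x6 ≠ x3. Contradiction.

Unsatisfiable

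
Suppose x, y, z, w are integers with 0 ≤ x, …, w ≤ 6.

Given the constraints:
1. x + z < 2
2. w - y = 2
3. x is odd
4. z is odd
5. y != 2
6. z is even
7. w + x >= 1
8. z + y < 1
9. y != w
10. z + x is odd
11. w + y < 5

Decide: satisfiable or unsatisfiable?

Constraint 4 makes z odd and constraint 3 makes x odd, so z + x must be even. Constraint 10 says z + x is odd — contradiction.

Unsatisfiable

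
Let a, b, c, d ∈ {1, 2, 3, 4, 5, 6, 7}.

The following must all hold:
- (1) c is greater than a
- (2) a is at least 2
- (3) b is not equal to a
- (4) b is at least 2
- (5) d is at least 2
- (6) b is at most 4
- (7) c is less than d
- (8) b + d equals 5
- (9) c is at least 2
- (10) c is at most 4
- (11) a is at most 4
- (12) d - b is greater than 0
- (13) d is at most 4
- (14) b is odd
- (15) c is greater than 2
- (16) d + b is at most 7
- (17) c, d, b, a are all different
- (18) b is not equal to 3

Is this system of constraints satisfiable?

Constraints 2, 4, 5, 6, 9, 10, 11, and 13 confine each of c, d, b, a to the 3 values {2, …, 4}.
Constraint 17 requires all 4 of them to be distinct, but only 3 values are available — impossible by the pigeonhole principle.

Unsatisfiable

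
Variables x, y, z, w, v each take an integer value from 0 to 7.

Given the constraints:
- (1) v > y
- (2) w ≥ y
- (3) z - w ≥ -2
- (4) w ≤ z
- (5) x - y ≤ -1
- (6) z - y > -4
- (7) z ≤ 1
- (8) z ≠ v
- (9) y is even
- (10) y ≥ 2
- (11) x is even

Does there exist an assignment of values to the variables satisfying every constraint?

Unsatisfiable

From constraints 2 and 10: w ≥ y and y ≥ 2, so w ≥ 2. From constraints 4 and 7: w ≤ z and z ≤ 1, so w ≤ 1. But 1 < 2, so no value of w works.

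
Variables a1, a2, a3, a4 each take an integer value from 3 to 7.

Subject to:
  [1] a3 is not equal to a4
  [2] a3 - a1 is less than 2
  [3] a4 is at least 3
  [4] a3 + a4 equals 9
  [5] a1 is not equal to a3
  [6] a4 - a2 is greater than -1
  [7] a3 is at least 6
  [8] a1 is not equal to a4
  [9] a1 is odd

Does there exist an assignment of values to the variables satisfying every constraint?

Satisfiable

Take a1 = 5, a2 = 3, a3 = 6, a4 = 3. Then constraint 2: a3 - a1 = 1; constraint 4: a3 + a4 = 9; constraint 6: a4 - a2 = 0, and every other listed constraint is also met.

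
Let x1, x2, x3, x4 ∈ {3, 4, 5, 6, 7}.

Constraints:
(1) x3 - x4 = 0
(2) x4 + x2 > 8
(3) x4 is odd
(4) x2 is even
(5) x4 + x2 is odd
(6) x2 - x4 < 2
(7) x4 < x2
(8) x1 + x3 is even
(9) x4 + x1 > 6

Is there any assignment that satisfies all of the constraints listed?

Satisfiable

Setting (x1, x2, x3, x4) = (3, 6, 5, 5) satisfies everything: constraint 1: x3 - x4 = 0; constraint 2: x4 + x2 = 11; constraint 6: x2 - x4 = 1, and the others follow.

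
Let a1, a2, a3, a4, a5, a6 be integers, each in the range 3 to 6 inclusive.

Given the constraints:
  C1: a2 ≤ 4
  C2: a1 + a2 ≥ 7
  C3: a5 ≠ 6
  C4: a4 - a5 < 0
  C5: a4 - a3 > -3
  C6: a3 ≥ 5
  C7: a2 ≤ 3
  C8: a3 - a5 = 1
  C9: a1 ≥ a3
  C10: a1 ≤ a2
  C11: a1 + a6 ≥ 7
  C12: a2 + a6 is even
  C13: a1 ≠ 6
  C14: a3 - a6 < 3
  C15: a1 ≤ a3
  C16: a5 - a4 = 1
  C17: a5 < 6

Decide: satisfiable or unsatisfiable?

Unsatisfiable

From constraints 6 and 9: a1 ≥ a3 and a3 ≥ 5, so a1 ≥ 5. From constraints 7 and 10: a1 ≤ a2 and a2 ≤ 3, so a1 ≤ 3. But 3 < 5, so no value of a1 works.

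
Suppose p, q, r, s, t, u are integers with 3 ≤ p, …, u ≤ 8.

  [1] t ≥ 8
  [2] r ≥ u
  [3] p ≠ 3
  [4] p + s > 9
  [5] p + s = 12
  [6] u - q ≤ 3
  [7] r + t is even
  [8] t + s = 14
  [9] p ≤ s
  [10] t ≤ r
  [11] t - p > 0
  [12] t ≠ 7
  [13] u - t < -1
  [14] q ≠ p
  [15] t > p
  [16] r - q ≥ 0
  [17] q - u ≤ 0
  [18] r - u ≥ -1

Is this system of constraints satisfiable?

Try p = 6, q = 5, r = 8, s = 6, t = 8, u = 6.
Check constraint 4: p + s = 12; constraint 5: p + s = 12; constraint 6: u - q = 1. The remaining constraints are straightforward to verify.

Satisfiable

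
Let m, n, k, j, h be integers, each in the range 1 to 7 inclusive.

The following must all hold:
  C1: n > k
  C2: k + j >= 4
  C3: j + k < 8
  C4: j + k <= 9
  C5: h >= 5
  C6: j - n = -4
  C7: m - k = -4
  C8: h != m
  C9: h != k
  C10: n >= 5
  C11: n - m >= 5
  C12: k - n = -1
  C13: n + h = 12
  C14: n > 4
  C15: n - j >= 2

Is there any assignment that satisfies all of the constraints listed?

The assignment m = 1, n = 6, k = 5, j = 2, h = 6 works:
  constraint 2 holds since k + j = 7.
  constraint 3 holds since j + k = 7.
  constraint 4 holds since j + k = 7.
The rest check out directly.

Satisfiable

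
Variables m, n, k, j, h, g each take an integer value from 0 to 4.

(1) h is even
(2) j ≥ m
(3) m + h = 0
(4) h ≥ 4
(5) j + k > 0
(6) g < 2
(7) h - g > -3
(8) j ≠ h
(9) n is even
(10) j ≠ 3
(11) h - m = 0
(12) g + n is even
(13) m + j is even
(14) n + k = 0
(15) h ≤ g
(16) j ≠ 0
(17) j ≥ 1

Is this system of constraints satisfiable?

From constraints 4 and 15: g ≥ h and h ≥ 4, so g ≥ 4. From constraint 6: g ≤ 1. But 1 < 4, so no value of g works.

Unsatisfiable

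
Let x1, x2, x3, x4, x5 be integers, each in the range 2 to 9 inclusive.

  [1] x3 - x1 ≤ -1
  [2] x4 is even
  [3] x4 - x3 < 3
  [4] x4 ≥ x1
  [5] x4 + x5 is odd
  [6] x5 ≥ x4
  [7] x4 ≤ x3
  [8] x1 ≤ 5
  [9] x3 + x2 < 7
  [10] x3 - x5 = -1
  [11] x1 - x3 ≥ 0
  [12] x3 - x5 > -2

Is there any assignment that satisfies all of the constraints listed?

Constraints 1, 4, and 7 give x1 ≤ x4, x4 ≤ x3, x3 < x1. Chaining: x1 ≤ x4 ≤ x3 < x1, which forces x1 < x1 — impossible.

Unsatisfiable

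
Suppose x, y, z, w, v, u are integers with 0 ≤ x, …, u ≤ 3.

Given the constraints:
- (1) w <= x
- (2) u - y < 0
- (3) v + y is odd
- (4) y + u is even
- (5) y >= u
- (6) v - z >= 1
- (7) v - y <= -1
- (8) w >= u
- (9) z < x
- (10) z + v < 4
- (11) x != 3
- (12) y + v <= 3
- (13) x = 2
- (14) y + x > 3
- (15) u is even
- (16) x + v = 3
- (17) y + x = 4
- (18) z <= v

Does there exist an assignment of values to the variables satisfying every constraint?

Satisfiable

One satisfying assignment is x = 2, y = 2, z = 0, w = 2, v = 1, u = 0.
For the less obvious constraints — constraint 2: u - y = -2; constraint 6: v - z = 1; constraint 7: v - y = -1 — and the others hold by inspection.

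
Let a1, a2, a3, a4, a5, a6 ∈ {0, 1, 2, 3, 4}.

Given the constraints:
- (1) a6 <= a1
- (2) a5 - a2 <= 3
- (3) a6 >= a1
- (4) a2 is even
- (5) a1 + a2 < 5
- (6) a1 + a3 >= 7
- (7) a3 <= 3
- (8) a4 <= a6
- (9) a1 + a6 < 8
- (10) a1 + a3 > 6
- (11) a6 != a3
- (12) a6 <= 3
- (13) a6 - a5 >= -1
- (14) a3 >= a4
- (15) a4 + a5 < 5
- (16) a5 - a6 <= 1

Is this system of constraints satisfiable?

From constraints 3 and 12: a1 ≤ a6 ≤ 3. From constraint 7: a3 ≤ 3. Hence a1 + a3 ≤ 6. But constraint 6 requires a1 + a3 ≥ 7, and 7 > 6. Contradiction.

Unsatisfiable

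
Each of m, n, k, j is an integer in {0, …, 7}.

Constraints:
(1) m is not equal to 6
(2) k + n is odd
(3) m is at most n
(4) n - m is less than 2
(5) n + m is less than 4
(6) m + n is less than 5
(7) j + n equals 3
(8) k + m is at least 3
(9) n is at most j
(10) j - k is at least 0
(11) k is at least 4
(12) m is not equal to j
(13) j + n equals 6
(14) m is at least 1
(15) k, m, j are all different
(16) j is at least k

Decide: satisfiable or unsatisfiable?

From constraints 11 and 16: j ≥ k ≥ 4. From constraints 3 and 14: n ≥ m ≥ 1. Hence j + n ≥ 5. But constraint 7 requires j + n = 3, and 3 < 5. Contradiction.

Unsatisfiable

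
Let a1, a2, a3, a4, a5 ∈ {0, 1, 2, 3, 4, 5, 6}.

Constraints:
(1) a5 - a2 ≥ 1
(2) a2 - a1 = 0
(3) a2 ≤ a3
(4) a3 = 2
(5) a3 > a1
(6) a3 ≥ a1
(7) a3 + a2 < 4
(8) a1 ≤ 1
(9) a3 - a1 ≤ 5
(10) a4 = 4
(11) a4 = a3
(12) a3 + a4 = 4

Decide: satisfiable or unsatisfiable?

Constraint 10 fixes a4 = 4 and constraint 4 fixes a3 = 2, but constraint 11 requires a4 = a3. Since 4 ≠ 2, contradiction.

Unsatisfiable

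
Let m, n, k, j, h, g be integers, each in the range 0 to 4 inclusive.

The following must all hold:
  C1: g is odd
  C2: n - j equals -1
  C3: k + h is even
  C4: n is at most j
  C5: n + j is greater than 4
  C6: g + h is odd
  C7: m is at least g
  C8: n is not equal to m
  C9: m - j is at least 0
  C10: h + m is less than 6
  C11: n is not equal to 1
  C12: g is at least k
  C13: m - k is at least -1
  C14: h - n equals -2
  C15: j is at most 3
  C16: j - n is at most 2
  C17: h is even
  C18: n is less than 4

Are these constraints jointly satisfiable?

Satisfiable

Try m = 3, n = 2, k = 2, j = 3, h = 0, g = 3.
Check constraint 2: n - j = -1; constraint 5: n + j = 5; constraint 9: m - j = 0. The remaining constraints are straightforward to verify.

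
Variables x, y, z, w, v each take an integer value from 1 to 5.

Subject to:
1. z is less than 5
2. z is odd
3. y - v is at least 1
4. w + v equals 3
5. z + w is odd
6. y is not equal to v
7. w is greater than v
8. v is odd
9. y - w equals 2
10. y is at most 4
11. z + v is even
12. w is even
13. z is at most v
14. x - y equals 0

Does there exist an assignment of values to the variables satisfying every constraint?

Satisfiable

One satisfying assignment is x = 4, y = 4, z = 1, w = 2, v = 1.
For the less obvious constraints — constraint 3: y - v = 3; constraint 4: w + v = 3 — and the others hold by inspection.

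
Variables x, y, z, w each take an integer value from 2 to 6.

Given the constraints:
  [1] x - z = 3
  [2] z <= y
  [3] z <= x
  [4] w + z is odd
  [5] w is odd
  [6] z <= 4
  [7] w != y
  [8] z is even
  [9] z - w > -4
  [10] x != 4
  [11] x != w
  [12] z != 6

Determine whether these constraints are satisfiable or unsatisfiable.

The assignment x = 5, y = 4, z = 2, w = 3 works:
  constraint 1 holds since x - z = 3.
  constraint 9 holds since z - w = -1.
The rest check out directly.

Satisfiable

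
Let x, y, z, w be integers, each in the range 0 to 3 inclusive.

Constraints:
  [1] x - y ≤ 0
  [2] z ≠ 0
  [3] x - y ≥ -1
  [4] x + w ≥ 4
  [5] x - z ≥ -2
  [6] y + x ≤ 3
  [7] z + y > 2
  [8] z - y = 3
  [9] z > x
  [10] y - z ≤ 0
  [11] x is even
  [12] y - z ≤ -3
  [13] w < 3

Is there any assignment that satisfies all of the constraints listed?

Unsatisfiable

Constraints 1, 5, and 12 give y − x ≥ 0, x − z ≥ -2, z − y ≥ 3.
Adding all 3 inequalities: the left sides telescope to 0, and the right sides sum to 0 + (-2) + 3 = 1. So 0 ≥ 1, which is false.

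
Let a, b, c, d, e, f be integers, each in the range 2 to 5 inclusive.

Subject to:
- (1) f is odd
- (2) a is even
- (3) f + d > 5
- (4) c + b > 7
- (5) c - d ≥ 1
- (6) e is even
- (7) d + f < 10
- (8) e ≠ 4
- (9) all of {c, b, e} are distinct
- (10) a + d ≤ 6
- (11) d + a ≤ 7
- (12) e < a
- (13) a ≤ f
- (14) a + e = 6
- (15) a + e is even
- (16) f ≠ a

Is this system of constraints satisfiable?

One satisfying assignment is a = 4, b = 4, c = 5, d = 2, e = 2, f = 5.
For the less obvious constraints — constraint 3: f + d = 7; constraint 4: c + b = 9 — and the others hold by inspection.

Satisfiable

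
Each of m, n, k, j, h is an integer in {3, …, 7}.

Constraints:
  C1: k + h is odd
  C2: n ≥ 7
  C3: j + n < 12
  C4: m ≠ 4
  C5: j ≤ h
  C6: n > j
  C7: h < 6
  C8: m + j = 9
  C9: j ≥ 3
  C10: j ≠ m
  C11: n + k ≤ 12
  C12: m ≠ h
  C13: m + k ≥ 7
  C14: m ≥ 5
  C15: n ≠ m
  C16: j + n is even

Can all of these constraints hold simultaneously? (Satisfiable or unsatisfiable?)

Satisfiable

Try m = 6, n = 7, k = 3, j = 3, h = 4.
Check constraint 3: j + n = 10; constraint 8: m + j = 9. The remaining constraints are straightforward to verify.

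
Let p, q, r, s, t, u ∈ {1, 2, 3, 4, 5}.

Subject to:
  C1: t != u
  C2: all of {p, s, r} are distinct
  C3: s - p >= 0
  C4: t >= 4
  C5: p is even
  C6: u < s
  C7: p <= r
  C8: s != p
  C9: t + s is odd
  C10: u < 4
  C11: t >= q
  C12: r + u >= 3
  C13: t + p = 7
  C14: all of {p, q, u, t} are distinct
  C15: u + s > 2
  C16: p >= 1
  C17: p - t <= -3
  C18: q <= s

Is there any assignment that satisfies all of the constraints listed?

Satisfiable

Try p = 2, q = 4, r = 5, s = 4, t = 5, u = 1.
Check constraint 3: s - p = 2; constraint 12: r + u = 6. The remaining constraints are straightforward to verify.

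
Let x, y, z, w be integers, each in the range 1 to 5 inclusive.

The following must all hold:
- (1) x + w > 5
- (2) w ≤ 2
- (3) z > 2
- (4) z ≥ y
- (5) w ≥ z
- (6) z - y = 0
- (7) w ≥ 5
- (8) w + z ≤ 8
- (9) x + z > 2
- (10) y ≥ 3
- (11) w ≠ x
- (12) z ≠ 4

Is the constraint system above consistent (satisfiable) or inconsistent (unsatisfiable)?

Unsatisfiable

From constraints 4 and 10: z ≥ y and y ≥ 3, so z ≥ 3. From constraints 2 and 5: z ≤ w and w ≤ 2, so z ≤ 2. But 2 < 3, so no value of z works.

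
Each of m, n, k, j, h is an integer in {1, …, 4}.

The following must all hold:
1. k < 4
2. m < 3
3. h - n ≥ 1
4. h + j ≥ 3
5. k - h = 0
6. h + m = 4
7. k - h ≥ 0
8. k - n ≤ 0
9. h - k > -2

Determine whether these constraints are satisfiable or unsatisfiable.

Unsatisfiable

Constraints 3, 7, and 8 give h − n ≥ 1, n − k ≥ 0, k − h ≥ 0.
Adding all 3 inequalities: the left sides telescope to 0, and the right sides sum to 1 + 0 + 0 = 1. So 0 ≥ 1, which is false.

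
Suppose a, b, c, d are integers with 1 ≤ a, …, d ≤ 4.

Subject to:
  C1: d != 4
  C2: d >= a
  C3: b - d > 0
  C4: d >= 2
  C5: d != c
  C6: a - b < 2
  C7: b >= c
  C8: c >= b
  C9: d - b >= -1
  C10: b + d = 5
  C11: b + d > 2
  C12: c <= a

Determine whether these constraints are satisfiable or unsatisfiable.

Unsatisfiable

Constraints 2, 3, 8, and 12 give b ≤ c, c ≤ a, a ≤ d, d < b. Chaining: b ≤ c ≤ a ≤ d < b, which forces b < b — impossible.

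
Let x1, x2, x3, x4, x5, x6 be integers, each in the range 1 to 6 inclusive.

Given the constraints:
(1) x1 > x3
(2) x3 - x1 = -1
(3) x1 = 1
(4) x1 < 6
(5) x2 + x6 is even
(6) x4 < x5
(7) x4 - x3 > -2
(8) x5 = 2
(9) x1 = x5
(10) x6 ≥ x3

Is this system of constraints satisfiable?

Constraint 3 fixes x1 = 1 and constraint 8 fixes x5 = 2, but constraint 9 requires x1 = x5. Since 1 ≠ 2, contradiction.

Unsatisfiable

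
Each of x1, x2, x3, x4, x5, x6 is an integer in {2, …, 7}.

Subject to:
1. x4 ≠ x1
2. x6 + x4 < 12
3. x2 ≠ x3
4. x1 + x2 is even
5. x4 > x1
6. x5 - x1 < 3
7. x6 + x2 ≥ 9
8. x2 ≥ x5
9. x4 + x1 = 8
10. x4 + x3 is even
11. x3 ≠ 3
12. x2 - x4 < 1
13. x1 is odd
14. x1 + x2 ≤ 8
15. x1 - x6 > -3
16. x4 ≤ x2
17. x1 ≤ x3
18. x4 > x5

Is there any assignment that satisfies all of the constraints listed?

Satisfiable

Take x1 = 3, x2 = 5, x3 = 7, x4 = 5, x5 = 4, x6 = 5. Then constraint 2: x6 + x4 = 10; constraint 6: x5 - x1 = 1, and every other listed constraint is also met.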